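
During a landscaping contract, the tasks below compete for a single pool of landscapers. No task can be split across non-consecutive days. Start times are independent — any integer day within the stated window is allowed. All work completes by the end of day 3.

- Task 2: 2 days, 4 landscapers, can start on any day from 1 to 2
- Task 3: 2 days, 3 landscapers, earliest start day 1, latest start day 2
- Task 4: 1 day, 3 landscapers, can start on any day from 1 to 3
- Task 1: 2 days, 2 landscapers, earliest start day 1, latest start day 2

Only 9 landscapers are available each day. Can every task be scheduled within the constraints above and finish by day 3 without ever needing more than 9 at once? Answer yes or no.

yes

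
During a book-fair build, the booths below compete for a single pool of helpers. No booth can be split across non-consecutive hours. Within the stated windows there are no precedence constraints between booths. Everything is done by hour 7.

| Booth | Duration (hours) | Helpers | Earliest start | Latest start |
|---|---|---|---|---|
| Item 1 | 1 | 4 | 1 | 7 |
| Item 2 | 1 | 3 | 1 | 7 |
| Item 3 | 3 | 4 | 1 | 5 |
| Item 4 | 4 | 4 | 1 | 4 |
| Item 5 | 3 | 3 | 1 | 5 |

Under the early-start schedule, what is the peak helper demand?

18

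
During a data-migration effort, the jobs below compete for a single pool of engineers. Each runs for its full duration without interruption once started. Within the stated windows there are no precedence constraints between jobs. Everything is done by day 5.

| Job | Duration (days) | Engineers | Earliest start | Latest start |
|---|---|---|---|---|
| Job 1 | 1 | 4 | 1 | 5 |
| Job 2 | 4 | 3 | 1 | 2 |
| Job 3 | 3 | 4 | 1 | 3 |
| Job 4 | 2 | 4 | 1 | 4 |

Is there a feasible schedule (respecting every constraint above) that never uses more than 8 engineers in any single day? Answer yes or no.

yes

Schedule Job 1@1, Job 2@2, Job 3@1, Job 4@4: d1:8  d2:7  d3:7  d4:7  d5:7 — peak 8 ≤ 8.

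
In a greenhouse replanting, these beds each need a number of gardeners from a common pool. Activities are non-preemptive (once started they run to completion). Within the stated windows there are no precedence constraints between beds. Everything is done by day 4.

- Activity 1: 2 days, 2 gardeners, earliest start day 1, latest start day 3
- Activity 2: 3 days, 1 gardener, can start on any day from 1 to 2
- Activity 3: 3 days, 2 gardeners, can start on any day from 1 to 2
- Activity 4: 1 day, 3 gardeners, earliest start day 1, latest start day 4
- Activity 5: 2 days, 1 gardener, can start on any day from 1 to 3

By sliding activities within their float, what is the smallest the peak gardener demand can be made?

5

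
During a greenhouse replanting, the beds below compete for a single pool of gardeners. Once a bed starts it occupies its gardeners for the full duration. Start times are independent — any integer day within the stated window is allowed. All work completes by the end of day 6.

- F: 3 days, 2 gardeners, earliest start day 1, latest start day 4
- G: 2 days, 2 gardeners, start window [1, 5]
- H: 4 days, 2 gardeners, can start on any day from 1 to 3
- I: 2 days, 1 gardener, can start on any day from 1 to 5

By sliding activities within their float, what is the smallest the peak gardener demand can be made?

4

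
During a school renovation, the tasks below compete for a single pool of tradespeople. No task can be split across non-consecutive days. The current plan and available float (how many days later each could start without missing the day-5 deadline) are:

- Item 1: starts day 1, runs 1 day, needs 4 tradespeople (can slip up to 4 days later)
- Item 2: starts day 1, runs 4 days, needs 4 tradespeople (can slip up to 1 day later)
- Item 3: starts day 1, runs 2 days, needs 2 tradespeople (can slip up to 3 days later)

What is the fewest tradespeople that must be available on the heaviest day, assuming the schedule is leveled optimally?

Early-start (Item 1@1, Item 2@1, Item 3@1) gives peak 10: d1:10  d2:6  d3:4  d4:4  d5:0.
Shift Item 2→2.
Schedule Item 1@1, Item 2@2, Item 3@1: d1:6  d2:6  d3:4  d4:4  d5:4 — peak 6.

6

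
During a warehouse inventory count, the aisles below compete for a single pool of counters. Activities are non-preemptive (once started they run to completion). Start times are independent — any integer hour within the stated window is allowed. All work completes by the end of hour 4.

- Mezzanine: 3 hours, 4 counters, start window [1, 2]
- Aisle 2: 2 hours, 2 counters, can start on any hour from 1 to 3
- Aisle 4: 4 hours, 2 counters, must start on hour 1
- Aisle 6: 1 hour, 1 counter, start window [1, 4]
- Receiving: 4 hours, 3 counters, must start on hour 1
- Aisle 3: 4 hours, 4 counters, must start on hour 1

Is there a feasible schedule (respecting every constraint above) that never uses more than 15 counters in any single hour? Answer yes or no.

yes

Schedule Mezzanine@1, Aisle 2@1, Aisle 4@1, Aisle 6@3, Receiving@1, Aisle 3@1: h1:15  h2:15  h3:14  h4:9 — peak 15 ≤ 15.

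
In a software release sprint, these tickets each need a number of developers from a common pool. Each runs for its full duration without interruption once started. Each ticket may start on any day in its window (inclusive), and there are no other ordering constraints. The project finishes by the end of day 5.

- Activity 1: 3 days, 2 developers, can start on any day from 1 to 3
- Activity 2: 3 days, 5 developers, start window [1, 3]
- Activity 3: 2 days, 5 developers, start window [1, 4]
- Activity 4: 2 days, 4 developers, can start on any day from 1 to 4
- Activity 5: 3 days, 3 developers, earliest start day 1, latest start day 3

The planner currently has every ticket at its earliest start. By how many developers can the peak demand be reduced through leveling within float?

Early-start peak: d1:19  d2:19  d3:10  d4:0  d5:0 ⇒ 19.
Leveled (Activity 1@1, Activity 2@1, Activity 3@4, Activity 4@4, Activity 5@1): d1:10  d2:10  d3:10  d4:9  d5:9 ⇒ 10.
Reduction 19 − 10 = 9.

9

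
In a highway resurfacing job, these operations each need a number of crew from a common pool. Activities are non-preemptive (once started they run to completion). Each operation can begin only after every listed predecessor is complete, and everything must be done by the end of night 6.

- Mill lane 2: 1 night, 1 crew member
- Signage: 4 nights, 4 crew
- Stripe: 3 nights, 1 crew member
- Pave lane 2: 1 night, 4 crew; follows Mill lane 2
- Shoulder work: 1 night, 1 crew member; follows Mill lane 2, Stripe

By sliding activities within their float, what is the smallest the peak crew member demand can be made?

5

Early-start (Mill lane 2@1, Signage@1, Stripe@1, Pave lane 2@2, Shoulder work@4) gives peak 9: n1:6  n2:9  n3:5  n4:5  n5:0  n6:0.
Shift Stripe→2, Pave lane 2→5, Shoulder work→5.
Schedule Mill lane 2@1, Signage@1, Stripe@2, Pave lane 2@5, Shoulder work@5: n1:5  n2:5  n3:5  n4:5  n5:5  n6:0 — peak 5.
Total crew member-nights = 25 over 6 nights ⇒ peak ≥ ⌈25/6⌉ = 5, so 5 is optimal.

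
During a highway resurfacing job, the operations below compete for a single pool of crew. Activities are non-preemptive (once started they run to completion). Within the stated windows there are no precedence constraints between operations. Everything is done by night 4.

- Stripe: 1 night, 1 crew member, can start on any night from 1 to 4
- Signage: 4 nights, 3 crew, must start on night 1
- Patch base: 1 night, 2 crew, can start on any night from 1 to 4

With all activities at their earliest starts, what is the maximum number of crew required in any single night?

Early-start schedule: Stripe@1, Signage@1, Patch base@1.
Load per night: night 1: 6, night 2: 3, night 3: 3, night 4: 3.
Peak is 6.

6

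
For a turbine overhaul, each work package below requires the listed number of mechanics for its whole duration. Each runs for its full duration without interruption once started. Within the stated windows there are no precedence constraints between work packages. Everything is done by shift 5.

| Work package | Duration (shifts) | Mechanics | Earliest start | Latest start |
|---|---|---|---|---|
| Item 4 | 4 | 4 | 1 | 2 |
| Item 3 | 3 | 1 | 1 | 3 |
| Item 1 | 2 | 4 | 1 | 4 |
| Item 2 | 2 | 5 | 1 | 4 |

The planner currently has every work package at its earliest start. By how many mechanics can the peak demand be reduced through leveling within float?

5

Early-start peak: s1:14  s2:14  s3:5  s4:4  s5:0 ⇒ 14.
Leveled (Item 4@1, Item 3@1, Item 1@1, Item 2@4): s1:9  s2:9  s3:5  s4:9  s5:5 ⇒ 9.
Reduction 14 − 9 = 5.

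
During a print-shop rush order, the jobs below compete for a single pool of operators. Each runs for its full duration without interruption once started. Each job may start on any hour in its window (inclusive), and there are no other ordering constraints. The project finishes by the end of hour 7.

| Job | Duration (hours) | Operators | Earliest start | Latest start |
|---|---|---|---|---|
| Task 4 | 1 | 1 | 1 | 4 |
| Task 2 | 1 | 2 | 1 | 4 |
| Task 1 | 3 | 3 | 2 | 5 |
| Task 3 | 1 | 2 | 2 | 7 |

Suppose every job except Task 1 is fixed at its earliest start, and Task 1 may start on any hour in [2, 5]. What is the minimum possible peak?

Task 1@2: h1:3  h2:5  h3:3  h4:3  h5:0  h6:0  h7:0 → peak 5
Task 1@3: h1:3  h2:2  h3:3  h4:3  h5:3  h6:0  h7:0 → peak 3
Task 1@4: h1:3  h2:2  h3:0  h4:3  h5:3  h6:3  h7:0 → peak 3
Task 1@5: h1:3  h2:2  h3:0  h4:0  h5:3  h6:3  h7:3 → peak 3
Best is Task 1@3, peak 3.

3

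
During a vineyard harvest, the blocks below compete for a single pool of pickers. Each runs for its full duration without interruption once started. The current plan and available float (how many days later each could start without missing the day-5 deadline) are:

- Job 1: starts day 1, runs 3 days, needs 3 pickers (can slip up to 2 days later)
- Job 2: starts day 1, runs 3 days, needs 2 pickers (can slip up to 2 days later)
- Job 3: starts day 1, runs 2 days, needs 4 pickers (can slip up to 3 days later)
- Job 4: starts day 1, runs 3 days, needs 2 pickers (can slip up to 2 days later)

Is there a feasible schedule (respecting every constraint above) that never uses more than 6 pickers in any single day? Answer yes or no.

The minimum achievable peak is 7; 6 < 7, so no feasible schedule stays within the cap.

no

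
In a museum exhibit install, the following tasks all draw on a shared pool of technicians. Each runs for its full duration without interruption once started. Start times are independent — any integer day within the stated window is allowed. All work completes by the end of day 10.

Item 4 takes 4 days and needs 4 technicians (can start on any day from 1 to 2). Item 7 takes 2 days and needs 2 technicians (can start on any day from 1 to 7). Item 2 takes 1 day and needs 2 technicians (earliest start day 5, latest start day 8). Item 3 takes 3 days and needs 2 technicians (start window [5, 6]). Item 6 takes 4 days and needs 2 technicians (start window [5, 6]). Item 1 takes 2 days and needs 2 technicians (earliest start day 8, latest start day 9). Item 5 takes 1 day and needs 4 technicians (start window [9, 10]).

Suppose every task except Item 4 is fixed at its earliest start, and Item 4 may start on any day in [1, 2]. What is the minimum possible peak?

6

Item 4@1: d1:6  d2:6  d3:4  d4:4  d5:6  d6:4  d7:4  d8:4  d9:6  d10:0 → peak 6
Item 4@2: d1:2  d2:6  d3:4  d4:4  d5:10  d6:4  d7:4  d8:4  d9:6  d10:0 → peak 10
Best is Item 4@1, peak 6.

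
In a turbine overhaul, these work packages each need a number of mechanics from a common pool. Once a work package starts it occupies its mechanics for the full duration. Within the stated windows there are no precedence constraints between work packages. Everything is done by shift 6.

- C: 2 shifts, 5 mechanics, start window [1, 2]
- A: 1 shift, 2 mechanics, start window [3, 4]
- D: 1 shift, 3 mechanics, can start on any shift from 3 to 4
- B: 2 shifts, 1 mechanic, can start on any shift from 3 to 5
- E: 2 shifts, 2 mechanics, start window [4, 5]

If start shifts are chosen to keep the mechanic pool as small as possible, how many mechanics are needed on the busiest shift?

Early-start (C@1, A@3, D@3, B@3, E@4) gives peak 6: s1:5  s2:5  s3:6  s4:3  s5:2  s6:0.
Shift B→4.
Schedule C@1, A@3, D@3, B@4, E@4: s1:5  s2:5  s3:5  s4:3  s5:3  s6:0 — peak 5.

5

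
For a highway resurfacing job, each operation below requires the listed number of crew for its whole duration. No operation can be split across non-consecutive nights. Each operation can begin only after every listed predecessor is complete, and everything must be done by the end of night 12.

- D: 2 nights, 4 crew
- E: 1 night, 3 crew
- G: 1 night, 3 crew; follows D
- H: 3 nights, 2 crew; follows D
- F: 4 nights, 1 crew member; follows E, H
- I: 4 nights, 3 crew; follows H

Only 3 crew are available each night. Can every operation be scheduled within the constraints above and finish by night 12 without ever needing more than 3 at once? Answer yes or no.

no

The minimum achievable peak is 4; 3 < 4, so no feasible schedule stays within the cap.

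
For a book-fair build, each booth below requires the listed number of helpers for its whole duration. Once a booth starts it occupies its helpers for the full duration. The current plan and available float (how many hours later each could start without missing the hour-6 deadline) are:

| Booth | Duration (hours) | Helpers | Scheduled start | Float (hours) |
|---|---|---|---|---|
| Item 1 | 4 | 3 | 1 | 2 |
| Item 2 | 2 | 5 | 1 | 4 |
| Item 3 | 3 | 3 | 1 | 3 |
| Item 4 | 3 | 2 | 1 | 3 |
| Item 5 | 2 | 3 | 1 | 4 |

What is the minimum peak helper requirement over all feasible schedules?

8

Early-start (Item 1@1, Item 2@1, Item 3@1, Item 4@1, Item 5@1) gives peak 16: h1:16  h2:16  h3:8  h4:3  h5:0  h6:0.
Shift Item 3→3, Item 4→3, Item 5→5.
Schedule Item 1@1, Item 2@1, Item 3@3, Item 4@3, Item 5@5: h1:8  h2:8  h3:8  h4:8  h5:8  h6:3 — peak 8.
Total helper-hours = 43 over 6 hours ⇒ peak ≥ ⌈43/6⌉ = 8, so 8 is optimal.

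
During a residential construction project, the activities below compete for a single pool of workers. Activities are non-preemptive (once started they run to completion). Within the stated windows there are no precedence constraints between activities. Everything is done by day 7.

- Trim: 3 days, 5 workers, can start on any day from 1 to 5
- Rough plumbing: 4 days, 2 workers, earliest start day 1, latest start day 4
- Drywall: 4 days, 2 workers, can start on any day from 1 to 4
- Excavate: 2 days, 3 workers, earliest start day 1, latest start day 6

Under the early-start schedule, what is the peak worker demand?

Early-start schedule: Trim@1, Rough plumbing@1, Drywall@1, Excavate@1.
Load per day: day 1: 12, day 2: 12, day 3: 9, day 4: 4, day 5: 0, day 6: 0, day 7: 0.
Peak is 12.

12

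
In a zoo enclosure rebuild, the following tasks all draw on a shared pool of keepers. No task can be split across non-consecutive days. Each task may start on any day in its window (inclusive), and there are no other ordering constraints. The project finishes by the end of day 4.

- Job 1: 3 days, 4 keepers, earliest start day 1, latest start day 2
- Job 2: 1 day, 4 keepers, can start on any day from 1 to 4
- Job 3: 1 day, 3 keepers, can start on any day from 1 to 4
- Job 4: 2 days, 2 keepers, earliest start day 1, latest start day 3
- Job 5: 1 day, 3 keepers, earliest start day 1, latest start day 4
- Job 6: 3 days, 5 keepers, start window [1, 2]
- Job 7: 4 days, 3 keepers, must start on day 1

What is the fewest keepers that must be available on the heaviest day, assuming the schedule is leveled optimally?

Early-start (Job 1@1, Job 2@1, Job 3@1, Job 4@1, Job 5@1, Job 6@1, Job 7@1) gives peak 24: d1:24  d2:14  d3:12  d4:3.
Shift Job 4→2, Job 5→4, Job 6→2.
Schedule Job 1@1, Job 2@1, Job 3@1, Job 4@2, Job 5@4, Job 6@2, Job 7@1: d1:14  d2:14  d3:14  d4:11 — peak 14.
Total keeper-days = 53 over 4 days ⇒ peak ≥ ⌈53/4⌉ = 14, so 14 is optimal.

14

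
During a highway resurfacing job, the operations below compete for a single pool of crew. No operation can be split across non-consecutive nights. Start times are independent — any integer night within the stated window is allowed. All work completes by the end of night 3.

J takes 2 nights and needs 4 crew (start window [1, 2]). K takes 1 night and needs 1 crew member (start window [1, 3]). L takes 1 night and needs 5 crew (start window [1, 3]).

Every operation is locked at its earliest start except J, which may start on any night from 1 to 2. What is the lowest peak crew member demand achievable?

6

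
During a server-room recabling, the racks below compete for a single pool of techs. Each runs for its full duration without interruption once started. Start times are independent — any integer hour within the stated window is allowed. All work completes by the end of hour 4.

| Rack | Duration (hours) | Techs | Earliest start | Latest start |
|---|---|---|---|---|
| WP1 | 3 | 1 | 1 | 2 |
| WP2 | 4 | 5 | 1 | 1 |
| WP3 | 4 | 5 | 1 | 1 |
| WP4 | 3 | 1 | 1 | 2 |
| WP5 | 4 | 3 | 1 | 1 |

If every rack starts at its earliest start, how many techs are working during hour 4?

13

At early start, hour 4 has: WP2, WP3, WP5.
Demand: 5 + 5 + 3 = 13.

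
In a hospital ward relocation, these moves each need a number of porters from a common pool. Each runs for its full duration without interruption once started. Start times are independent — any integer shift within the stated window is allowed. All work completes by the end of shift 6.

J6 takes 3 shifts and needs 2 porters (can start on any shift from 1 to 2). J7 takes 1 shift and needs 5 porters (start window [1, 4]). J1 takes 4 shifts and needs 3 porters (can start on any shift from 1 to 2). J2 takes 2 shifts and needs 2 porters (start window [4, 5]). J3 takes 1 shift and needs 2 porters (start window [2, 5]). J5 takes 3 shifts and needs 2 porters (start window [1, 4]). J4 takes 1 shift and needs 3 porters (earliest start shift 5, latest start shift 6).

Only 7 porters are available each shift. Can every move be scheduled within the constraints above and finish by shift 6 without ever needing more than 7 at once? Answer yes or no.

yes

Schedule J6@1, J7@1, J1@2, J2@4, J3@2, J5@3, J4@6: s1:7  s2:7  s3:7  s4:7  s5:7  s6:3 — peak 7 ≤ 7.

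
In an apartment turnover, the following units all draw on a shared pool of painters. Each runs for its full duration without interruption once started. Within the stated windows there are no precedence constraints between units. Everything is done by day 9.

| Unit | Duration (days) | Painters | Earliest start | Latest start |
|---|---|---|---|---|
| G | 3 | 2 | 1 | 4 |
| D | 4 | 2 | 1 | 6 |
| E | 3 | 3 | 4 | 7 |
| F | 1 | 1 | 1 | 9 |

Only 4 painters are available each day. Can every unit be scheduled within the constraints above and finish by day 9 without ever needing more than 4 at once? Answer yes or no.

Schedule G@1, D@1, E@5, F@4: d1:4  d2:4  d3:4  d4:3  d5:3  d6:3  d7:3  d8:0  d9:0 — peak 4 ≤ 4.

yes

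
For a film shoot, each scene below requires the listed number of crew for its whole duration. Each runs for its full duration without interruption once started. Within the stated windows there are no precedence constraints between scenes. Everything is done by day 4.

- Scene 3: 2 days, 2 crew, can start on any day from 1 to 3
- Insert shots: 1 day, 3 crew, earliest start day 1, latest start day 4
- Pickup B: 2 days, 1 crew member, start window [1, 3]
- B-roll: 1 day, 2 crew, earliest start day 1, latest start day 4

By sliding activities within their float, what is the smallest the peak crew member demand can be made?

3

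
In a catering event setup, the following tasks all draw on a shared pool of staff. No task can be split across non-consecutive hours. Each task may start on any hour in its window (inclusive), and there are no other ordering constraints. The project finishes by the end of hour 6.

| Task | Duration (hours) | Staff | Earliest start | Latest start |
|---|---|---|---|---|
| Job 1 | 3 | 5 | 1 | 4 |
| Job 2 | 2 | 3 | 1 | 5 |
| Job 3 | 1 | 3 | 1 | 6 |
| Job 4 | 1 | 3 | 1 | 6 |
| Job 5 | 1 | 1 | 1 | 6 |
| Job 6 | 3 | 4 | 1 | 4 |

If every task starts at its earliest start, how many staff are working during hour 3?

9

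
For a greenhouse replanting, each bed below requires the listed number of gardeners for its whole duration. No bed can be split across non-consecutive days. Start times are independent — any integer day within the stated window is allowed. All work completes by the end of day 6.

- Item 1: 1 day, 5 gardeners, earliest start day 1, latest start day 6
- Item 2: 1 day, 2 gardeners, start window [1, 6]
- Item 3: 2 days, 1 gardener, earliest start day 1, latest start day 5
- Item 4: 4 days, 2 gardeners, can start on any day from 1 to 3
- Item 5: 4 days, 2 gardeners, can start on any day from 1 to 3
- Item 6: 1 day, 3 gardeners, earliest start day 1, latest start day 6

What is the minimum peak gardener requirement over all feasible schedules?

Early-start (Item 1@1, Item 2@1, Item 3@1, Item 4@1, Item 5@1, Item 6@1) gives peak 15: d1:15  d2:5  d3:4  d4:4  d5:0  d6:0.
Shift Item 2→2, Item 3→2, Item 4→2, Item 5→3, Item 6→6.
Schedule Item 1@1, Item 2@2, Item 3@2, Item 4@2, Item 5@3, Item 6@6: d1:5  d2:5  d3:5  d4:4  d5:4  d6:5 — peak 5.
Total gardener-days = 28 over 6 days ⇒ peak ≥ ⌈28/6⌉ = 5, so 5 is optimal.

5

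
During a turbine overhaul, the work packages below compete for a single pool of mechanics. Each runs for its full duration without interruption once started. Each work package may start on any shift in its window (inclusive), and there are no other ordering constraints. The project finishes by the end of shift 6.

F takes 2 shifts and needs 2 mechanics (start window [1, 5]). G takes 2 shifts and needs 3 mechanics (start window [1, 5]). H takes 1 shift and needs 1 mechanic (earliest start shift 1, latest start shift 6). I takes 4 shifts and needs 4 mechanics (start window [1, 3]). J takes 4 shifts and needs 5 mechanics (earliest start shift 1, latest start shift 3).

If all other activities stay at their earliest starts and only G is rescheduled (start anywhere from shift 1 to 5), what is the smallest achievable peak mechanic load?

G@1: s1:15  s2:14  s3:9  s4:9  s5:0  s6:0 → peak 15
G@2: s1:12  s2:14  s3:12  s4:9  s5:0  s6:0 → peak 14
G@3: s1:12  s2:11  s3:12  s4:12  s5:0  s6:0 → peak 12
G@4: s1:12  s2:11  s3:9  s4:12  s5:3  s6:0 → peak 12
G@5: s1:12  s2:11  s3:9  s4:9  s5:3  s6:3 → peak 12
Best is G@3, peak 12.

12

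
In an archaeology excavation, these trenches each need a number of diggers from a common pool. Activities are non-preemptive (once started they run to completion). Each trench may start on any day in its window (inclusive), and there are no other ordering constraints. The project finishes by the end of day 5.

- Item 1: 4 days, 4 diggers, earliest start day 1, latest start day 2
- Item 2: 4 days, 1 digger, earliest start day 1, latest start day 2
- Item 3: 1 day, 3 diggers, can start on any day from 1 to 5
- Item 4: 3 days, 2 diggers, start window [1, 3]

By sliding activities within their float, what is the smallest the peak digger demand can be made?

Early-start (Item 1@1, Item 2@1, Item 3@1, Item 4@1) gives peak 10: d1:10  d2:7  d3:7  d4:5  d5:0.
Shift Item 3→5.
Schedule Item 1@1, Item 2@1, Item 3@5, Item 4@1: d1:7  d2:7  d3:7  d4:5  d5:3 — peak 7.

7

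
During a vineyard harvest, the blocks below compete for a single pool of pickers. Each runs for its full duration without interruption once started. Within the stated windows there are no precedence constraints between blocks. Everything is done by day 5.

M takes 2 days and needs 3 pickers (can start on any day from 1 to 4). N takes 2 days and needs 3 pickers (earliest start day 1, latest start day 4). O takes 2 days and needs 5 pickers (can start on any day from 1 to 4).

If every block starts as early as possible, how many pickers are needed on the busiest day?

11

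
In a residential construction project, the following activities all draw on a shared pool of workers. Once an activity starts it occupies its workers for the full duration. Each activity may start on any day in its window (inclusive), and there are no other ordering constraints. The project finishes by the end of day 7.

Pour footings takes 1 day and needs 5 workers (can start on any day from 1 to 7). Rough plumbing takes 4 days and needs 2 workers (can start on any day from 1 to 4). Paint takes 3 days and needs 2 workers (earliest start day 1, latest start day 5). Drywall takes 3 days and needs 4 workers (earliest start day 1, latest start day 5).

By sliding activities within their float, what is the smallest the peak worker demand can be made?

6

Early-start (Pour footings@1, Rough plumbing@1, Paint@1, Drywall@1) gives peak 13: d1:13  d2:8  d3:8  d4:2  d5:0  d6:0  d7:0.
Shift Rough plumbing→2, Paint→2, Drywall→5.
Schedule Pour footings@1, Rough plumbing@2, Paint@2, Drywall@5: d1:5  d2:4  d3:4  d4:4  d5:6  d6:4  d7:4 — peak 6.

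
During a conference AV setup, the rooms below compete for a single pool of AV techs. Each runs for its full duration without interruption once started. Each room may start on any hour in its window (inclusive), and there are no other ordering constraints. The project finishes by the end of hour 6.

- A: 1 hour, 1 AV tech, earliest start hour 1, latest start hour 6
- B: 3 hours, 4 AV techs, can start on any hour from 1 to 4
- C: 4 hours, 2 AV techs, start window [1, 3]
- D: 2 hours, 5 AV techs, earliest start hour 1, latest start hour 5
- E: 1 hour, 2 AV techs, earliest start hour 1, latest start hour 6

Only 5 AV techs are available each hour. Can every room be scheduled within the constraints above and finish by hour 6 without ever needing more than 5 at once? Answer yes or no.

no

Total AV tech-hours = 33; over 6 hours the average is 33/6 > 5, so some hour must exceed 5.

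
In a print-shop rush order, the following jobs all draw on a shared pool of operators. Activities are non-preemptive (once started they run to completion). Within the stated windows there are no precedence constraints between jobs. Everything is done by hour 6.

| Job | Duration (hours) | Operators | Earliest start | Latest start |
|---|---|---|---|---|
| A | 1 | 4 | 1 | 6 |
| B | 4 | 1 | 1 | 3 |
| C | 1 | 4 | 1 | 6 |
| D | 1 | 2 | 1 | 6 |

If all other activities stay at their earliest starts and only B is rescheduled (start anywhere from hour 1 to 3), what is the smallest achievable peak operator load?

10

B@1: h1:11  h2:1  h3:1  h4:1  h5:0  h6:0 → peak 11
B@2: h1:10  h2:1  h3:1  h4:1  h5:1  h6:0 → peak 10
B@3: h1:10  h2:0  h3:1  h4:1  h5:1  h6:1 → peak 10
Best is B@2, peak 10.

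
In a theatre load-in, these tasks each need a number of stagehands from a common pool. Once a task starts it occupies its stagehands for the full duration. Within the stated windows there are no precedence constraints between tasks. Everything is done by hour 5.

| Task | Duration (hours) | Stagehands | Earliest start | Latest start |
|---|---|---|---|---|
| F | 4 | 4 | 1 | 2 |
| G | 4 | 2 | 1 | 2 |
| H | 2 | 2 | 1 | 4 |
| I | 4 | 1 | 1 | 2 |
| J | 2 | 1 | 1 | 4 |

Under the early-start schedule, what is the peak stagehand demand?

Early-start schedule: F@1, G@1, H@1, I@1, J@1.
Load per hour: hour 1: 10, hour 2: 10, hour 3: 7, hour 4: 7, hour 5: 0.
Peak is 10.

10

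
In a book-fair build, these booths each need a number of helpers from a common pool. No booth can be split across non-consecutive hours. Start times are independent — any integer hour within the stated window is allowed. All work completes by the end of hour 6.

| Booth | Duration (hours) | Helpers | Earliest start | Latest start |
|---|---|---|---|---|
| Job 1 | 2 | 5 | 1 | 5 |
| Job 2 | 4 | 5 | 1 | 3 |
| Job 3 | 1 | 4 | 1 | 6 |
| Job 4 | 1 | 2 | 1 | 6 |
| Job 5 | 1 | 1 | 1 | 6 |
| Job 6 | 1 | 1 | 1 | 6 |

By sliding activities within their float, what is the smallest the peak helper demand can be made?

9

Early-start (Job 1@1, Job 2@1, Job 3@1, Job 4@1, Job 5@1, Job 6@1) gives peak 18: h1:18  h2:10  h3:5  h4:5  h5:0  h6:0.
Shift Job 2→3, Job 4→2, Job 5→2, Job 6→2.
Schedule Job 1@1, Job 2@3, Job 3@1, Job 4@2, Job 5@2, Job 6@2: h1:9  h2:9  h3:5  h4:5  h5:5  h6:5 — peak 9.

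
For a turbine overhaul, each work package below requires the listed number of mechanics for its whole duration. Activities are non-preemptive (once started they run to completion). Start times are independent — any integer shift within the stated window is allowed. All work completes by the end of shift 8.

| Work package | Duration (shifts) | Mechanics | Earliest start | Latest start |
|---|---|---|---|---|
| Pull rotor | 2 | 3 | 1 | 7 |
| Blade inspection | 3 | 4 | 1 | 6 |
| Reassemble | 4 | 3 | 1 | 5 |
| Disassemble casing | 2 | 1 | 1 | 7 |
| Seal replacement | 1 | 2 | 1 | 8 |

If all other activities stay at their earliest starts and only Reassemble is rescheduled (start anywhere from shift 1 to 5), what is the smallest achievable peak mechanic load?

10

Reassemble@1: s1:13  s2:11  s3:7  s4:3  s5:0  s6:0  s7:0  s8:0 → peak 13
Reassemble@2: s1:10  s2:11  s3:7  s4:3  s5:3  s6:0  s7:0  s8:0 → peak 11
Reassemble@3: s1:10  s2:8  s3:7  s4:3  s5:3  s6:3  s7:0  s8:0 → peak 10
Reassemble@4: s1:10  s2:8  s3:4  s4:3  s5:3  s6:3  s7:3  s8:0 → peak 10
Reassemble@5: s1:10  s2:8  s3:4  s4:0  s5:3  s6:3  s7:3  s8:3 → peak 10
Best is Reassemble@3, peak 10.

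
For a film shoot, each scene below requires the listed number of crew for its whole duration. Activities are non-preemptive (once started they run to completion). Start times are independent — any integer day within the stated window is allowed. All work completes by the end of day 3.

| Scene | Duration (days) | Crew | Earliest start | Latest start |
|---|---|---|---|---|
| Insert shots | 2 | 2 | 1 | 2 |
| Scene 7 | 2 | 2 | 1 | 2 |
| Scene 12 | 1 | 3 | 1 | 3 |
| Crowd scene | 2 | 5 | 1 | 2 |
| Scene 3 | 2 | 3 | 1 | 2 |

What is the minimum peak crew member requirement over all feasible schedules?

Early-start (Insert shots@1, Scene 7@1, Scene 12@1, Crowd scene@1, Scene 3@1) gives peak 15: d1:15  d2:12  d3:0.
Shift Scene 3→2.
Schedule Insert shots@1, Scene 7@1, Scene 12@1, Crowd scene@1, Scene 3@2: d1:12  d2:12  d3:3 — peak 12.

12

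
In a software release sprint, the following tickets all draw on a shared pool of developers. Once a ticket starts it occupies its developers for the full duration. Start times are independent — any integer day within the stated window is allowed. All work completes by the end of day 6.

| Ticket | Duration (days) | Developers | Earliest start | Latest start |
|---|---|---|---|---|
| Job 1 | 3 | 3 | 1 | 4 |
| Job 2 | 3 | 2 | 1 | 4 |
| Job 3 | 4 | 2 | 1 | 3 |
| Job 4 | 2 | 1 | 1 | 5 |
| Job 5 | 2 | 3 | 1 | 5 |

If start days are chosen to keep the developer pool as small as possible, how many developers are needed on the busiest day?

Early-start (Job 1@1, Job 2@1, Job 3@1, Job 4@1, Job 5@1) gives peak 11: d1:11  d2:11  d3:7  d4:2  d5:0  d6:0.
Shift Job 2→4, Job 5→5.
Schedule Job 1@1, Job 2@4, Job 3@1, Job 4@1, Job 5@5: d1:6  d2:6  d3:5  d4:4  d5:5  d6:5 — peak 6.
Total developer-days = 31 over 6 days ⇒ peak ≥ ⌈31/6⌉ = 6, so 6 is optimal.

6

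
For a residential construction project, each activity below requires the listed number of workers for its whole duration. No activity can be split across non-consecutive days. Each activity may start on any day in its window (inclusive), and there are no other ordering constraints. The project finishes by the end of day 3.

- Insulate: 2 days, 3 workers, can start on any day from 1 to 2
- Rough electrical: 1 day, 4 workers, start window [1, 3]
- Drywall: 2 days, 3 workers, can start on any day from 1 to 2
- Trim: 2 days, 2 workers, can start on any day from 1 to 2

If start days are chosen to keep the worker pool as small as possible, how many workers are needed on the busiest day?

8

Early-start (Insulate@1, Rough electrical@1, Drywall@1, Trim@1) gives peak 12: d1:12  d2:8  d3:0.
Shift Drywall→2, Trim→2.
Schedule Insulate@1, Rough electrical@1, Drywall@2, Trim@2: d1:7  d2:8  d3:5 — peak 8.
No arrangement of the 24 feasible schedules does better.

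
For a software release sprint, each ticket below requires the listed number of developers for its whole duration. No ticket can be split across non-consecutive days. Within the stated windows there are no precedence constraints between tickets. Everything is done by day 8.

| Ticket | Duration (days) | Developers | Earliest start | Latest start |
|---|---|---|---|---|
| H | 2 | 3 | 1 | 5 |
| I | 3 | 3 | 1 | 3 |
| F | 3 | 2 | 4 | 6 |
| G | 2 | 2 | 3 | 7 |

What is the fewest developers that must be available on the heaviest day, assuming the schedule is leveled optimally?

4

Early-start (H@1, I@1, F@4, G@3) gives peak 6: d1:6  d2:6  d3:5  d4:4  d5:2  d6:2  d7:0  d8:0.
Shift I→3, F→6, G→6.
Schedule H@1, I@3, F@6, G@6: d1:3  d2:3  d3:3  d4:3  d5:3  d6:4  d7:4  d8:2 — peak 4.
Total developer-days = 25 over 8 days ⇒ peak ≥ ⌈25/8⌉ = 4, so 4 is optimal.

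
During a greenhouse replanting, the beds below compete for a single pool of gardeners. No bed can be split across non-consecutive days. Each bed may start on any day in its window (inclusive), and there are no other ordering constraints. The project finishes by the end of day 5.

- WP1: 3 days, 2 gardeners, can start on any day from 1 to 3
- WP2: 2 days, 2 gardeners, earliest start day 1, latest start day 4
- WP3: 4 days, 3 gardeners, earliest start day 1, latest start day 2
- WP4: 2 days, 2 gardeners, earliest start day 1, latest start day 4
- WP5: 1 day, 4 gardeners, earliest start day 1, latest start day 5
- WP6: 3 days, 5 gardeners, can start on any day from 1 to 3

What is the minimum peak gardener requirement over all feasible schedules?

Early-start (WP1@1, WP2@1, WP3@1, WP4@1, WP5@1, WP6@1) gives peak 18: d1:18  d2:14  d3:10  d4:3  d5:0.
Shift WP5→5, WP6→3.
Schedule WP1@1, WP2@1, WP3@1, WP4@1, WP5@5, WP6@3: d1:9  d2:9  d3:10  d4:8  d5:9 — peak 10.

10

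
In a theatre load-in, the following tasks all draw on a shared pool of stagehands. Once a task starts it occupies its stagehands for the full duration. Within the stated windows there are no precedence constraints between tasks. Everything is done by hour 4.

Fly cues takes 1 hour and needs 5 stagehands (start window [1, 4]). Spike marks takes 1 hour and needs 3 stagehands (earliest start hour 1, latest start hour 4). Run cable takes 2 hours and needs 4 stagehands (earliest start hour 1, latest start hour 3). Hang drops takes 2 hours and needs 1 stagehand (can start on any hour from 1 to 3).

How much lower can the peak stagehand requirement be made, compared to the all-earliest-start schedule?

Early-start peak: h1:13  h2:5  h3:0  h4:0 ⇒ 13.
Leveled (Fly cues@1, Spike marks@2, Run cable@3, Hang drops@2): h1:5  h2:4  h3:5  h4:4 ⇒ 5.
Reduction 13 − 5 = 8.

8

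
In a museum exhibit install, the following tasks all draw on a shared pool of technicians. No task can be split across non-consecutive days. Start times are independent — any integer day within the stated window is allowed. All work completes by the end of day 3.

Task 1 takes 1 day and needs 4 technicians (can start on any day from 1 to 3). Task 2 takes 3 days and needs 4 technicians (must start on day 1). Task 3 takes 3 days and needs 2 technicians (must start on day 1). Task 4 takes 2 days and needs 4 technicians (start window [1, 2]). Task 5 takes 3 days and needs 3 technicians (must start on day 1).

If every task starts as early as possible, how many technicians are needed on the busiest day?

17

Early-start schedule: Task 1@1, Task 2@1, Task 3@1, Task 4@1, Task 5@1.
Load per day: day 1: 17, day 2: 13, day 3: 9.
Peak is 17.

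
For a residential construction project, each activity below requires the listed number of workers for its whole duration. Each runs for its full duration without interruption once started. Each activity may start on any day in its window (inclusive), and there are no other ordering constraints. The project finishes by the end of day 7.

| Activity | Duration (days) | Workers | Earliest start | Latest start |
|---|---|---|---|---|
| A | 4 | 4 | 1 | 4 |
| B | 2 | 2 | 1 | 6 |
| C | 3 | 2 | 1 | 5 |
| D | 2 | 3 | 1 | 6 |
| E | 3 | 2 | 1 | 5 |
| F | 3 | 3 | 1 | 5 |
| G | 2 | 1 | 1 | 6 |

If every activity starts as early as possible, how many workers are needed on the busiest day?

Early-start schedule: A@1, B@1, C@1, D@1, E@1, F@1, G@1.
Load per day: day 1: 17, day 2: 17, day 3: 11, day 4: 4, day 5: 0, day 6: 0, day 7: 0.
Peak is 17.

17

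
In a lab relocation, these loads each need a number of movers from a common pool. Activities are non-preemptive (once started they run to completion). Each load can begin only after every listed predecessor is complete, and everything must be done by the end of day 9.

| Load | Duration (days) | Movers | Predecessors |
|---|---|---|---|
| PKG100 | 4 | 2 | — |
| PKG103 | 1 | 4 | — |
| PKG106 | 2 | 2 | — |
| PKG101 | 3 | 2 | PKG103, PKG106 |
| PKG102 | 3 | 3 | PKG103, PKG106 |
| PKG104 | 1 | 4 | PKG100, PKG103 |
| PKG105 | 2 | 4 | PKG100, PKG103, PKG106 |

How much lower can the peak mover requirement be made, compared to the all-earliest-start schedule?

Early-start peak: d1:8  d2:4  d3:7  d4:7  d5:13  d6:4  d7:0  d8:0  d9:0 ⇒ 13.
Leveled (PKG100@1, PKG103@1, PKG106@2, PKG101@5, PKG102@4, PKG104@7, PKG105@8): d1:6  d2:4  d3:4  d4:5  d5:5  d6:5  d7:6  d8:4  d9:4 ⇒ 6.
Reduction 13 − 6 = 7.

7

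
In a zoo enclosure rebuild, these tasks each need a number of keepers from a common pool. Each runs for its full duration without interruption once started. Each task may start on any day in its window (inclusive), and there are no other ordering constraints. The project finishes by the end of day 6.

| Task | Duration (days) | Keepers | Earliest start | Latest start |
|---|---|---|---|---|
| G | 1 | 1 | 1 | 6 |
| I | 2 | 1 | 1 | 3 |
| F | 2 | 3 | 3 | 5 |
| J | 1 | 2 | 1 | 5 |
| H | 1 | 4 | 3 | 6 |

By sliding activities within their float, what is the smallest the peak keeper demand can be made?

4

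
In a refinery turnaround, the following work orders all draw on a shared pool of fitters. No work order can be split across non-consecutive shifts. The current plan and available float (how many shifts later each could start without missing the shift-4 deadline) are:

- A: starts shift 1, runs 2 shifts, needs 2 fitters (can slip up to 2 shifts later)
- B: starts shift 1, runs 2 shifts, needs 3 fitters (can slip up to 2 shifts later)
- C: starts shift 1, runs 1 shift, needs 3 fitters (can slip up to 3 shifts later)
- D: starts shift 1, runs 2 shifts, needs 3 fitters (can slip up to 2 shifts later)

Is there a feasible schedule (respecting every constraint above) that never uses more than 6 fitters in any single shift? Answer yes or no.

Schedule A@1, B@1, C@3, D@3: s1:5  s2:5  s3:6  s4:3 — peak 6 ≤ 6.

yes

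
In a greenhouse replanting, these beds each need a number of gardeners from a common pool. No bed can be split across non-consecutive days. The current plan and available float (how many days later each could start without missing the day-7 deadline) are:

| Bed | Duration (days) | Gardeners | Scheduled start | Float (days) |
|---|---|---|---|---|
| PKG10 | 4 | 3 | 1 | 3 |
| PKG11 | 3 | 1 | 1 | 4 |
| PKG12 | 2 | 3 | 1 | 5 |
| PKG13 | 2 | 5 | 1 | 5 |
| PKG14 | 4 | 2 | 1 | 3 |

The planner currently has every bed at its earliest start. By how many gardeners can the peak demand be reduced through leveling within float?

7

Early-start peak: d1:14  d2:14  d3:6  d4:5  d5:0  d6:0  d7:0 ⇒ 14.
Leveled (PKG10@1, PKG11@1, PKG12@1, PKG13@5, PKG14@3): d1:7  d2:7  d3:6  d4:5  d5:7  d6:7  d7:0 ⇒ 7.
Reduction 14 − 7 = 7.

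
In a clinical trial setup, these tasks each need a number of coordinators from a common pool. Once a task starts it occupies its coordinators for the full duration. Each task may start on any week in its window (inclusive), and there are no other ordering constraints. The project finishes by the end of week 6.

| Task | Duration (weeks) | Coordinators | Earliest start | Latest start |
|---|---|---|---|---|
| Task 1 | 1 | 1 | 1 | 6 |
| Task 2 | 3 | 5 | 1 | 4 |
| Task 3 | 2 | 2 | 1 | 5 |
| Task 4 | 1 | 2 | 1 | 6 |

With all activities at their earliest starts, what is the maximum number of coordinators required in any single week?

Early-start schedule: Task 1@1, Task 2@1, Task 3@1, Task 4@1.
Load per week: week 1: 10, week 2: 7, week 3: 5, week 4: 0, week 5: 0, week 6: 0.
Peak is 10.

10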